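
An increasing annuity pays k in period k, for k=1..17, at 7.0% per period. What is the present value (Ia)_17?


(Ia)_n = sum_{k=1}^{n} k * v^k, v = 1/(1+i)
v = 0.934579
Sum computed term by term:
(Ia)_17 = 72.3555


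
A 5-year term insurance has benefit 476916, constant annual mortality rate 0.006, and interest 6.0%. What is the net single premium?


NSP = benefit * sum_{k=0}^{n-1} k_p_x * q * v^(k+1)
With constant q=0.006, v=0.943396
Sum = 0.02499
NSP = 476916 * 0.02499
= 11918.2249


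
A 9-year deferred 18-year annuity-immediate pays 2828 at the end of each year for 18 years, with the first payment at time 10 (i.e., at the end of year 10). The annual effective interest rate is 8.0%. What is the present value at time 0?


PV at time 9 of the 18-year annuity-immediate:
a_n = 2828 * (1-(1+0.08)^(-18))/0.08 = 26503.6968
Discount back 9 years to time 0:
PV = 26503.6968 * (1+0.08)^(-9)
= 26503.6968 * 0.500249
= 13258.447


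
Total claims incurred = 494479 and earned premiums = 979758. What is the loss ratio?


Loss ratio = claims / premiums
= 494479 / 979758
= 0.5047


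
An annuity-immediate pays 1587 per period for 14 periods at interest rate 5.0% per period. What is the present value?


PV = PMT * (1 - (1+i)^(-n)) / i
= 1587 * (1 - (1+0.05)^(-14)) / 0.05
= 1587 * (1 - 0.505068) / 0.05
= 1587 * 9.898641
= 15709.1432


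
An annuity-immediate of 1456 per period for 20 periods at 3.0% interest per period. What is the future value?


FV = PMT * ((1+i)^n - 1) / i
= 1456 * ((1.03)^20 - 1) / 0.03
= 1456 * (1.806111 - 1) / 0.03
= 39123.2653


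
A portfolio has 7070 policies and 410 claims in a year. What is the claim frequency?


frequency = claims / policies
= 410 / 7070
= 0.058


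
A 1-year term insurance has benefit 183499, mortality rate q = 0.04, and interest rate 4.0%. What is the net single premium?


NSP = benefit * q * v
v = 1/(1+i) = 0.961538
NSP = 183499 * 0.04 * 0.961538
= 7057.6538


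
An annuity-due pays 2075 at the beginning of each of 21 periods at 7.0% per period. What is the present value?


PV_due = PMT * (1-(1+i)^(-n))/i * (1+i)
PV_immediate = 22483.7192
PV_due = 22483.7192 * 1.07
= 24057.5796


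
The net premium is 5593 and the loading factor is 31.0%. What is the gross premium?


Gross = net * (1 + loading)
= 5593 * (1 + 0.31)
= 5593 * 1.31
= 7326.83


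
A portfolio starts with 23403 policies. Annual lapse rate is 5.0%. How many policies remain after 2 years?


remaining = initial * (1 - lapse)^years
= 23403 * (1 - 0.05)^2
= 23403 * 0.9025
= 21121.2075


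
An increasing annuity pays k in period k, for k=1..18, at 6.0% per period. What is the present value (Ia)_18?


(Ia)_n = sum_{k=1}^{n} k * v^k, v = 1/(1+i)
v = 0.943396
Sum computed term by term:
(Ia)_18 = 86.1845


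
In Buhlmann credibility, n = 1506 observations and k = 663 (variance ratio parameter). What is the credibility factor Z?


Z = n / (n + k)
= 1506 / (1506 + 663)
= 1506 / 2169
= 0.6943


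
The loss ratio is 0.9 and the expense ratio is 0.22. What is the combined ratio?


Combined ratio = loss ratio + expense ratio
= 0.9 + 0.22
= 1.12


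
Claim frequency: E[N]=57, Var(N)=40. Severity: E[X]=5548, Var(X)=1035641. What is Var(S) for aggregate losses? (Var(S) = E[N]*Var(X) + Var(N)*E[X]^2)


Var(S) = E[N]*Var(X) + Var(N)*E[X]^2
= 57*1035641 + 40*5548^2
= 59031537 + 1231212160
= 1.2902e+09


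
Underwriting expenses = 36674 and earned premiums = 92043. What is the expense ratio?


Expense ratio = expenses / premiums
= 36674 / 92043
= 0.3984


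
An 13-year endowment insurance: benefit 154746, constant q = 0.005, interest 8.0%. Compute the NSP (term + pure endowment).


Term component = 5966.8092
Pure endowment = 13_p_x * v^13 * benefit = 0.936915 * 0.367698 * 154746 = 53310.2428
NSP = 59277.052


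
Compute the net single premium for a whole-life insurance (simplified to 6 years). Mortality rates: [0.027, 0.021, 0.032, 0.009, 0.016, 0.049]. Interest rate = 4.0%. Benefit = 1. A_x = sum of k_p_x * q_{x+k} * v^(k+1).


v = 0.961538
Year 0: k_p_x=1.0, q=0.027, term=0.025962
Year 1: k_p_x=0.973, q=0.021, term=0.018891
Year 2: k_p_x=0.952567, q=0.032, term=0.027099
Year 3: k_p_x=0.922085, q=0.009, term=0.007094
Year 4: k_p_x=0.913786, q=0.016, term=0.012017
Year 5: k_p_x=0.899166, q=0.049, term=0.034821
A_x = 0.1259


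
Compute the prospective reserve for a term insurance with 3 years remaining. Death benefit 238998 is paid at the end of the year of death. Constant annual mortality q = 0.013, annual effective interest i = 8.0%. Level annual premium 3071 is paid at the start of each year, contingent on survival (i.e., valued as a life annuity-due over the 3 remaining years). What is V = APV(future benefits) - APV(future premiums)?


v = 1/(1+i) = 0.925926
APV(future benefits) per unit = sum_{k=0}^{2} k_p_x * q * v^(k+1) = 0.033091
APV(future benefits) = 238998 * 0.033091 = 7908.6349
Life annuity-due factor ä_{x:3} = sum_{k=0}^{2} k_p_x * v^k = 2.749082
APV(future premiums) = 3071 * 2.749082 = 8442.4302
V = 7908.6349 - 8442.4302
= -533.7953


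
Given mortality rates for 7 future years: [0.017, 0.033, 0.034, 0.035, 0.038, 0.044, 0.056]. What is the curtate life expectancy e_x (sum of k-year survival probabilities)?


e_x = sum_{k=1}^{n} k_p_x
k_p_x values:
  1_p_x = 0.983
  2_p_x = 0.950561
  3_p_x = 0.918242
  4_p_x = 0.886103
  5_p_x = 0.852432
  6_p_x = 0.814925
  7_p_x = 0.769289
e_x = 6.1746


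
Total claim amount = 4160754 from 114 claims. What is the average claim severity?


severity = total / number
= 4160754 / 114
= 36497.8421


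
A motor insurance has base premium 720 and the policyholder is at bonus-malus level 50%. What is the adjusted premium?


adjusted = base * BM_level / 100
= 720 * 50 / 100
= 720 * 0.5
= 360.0


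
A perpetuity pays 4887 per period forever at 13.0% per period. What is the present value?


PV = PMT / i
= 4887 / 0.13
= 37592.3077


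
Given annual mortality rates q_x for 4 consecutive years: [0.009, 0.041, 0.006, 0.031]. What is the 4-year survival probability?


p_k = 1 - q_k for each year
Survival = product of (1 - q_k)
= 0.991 * 0.959 * 0.994 * 0.969
= 0.9154


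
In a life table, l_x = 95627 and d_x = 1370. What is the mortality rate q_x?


q_x = d_x / l_x
= 1370 / 95627
= 0.0143


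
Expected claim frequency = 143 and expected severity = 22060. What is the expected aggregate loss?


E[S] = E[N] * E[X]
= 143 * 22060
= 3.1546e+06


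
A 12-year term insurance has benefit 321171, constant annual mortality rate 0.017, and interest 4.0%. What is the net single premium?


NSP = benefit * sum_{k=0}^{n-1} k_p_x * q * v^(k+1)
With constant q=0.017, v=0.961538
Sum = 0.146605
NSP = 321171 * 0.146605
= 47085.1989


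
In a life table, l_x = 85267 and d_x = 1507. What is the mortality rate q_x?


q_x = d_x / l_x
= 1507 / 85267
= 0.0177


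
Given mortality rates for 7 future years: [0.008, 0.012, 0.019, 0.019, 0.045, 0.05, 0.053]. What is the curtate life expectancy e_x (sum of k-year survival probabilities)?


e_x = sum_{k=1}^{n} k_p_x
k_p_x values:
  1_p_x = 0.992
  2_p_x = 0.980096
  3_p_x = 0.961474
  4_p_x = 0.943206
  5_p_x = 0.900762
  6_p_x = 0.855724
  7_p_x = 0.81037
e_x = 6.4436


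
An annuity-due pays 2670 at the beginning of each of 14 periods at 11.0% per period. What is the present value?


PV_due = PMT * (1-(1+i)^(-n))/i * (1+i)
PV_immediate = 18641.5802
PV_due = 18641.5802 * 1.11
= 20692.154


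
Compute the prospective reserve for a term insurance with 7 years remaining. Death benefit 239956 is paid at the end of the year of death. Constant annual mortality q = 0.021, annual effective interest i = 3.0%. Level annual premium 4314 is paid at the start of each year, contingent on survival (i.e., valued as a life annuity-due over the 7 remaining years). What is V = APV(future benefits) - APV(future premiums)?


v = 1/(1+i) = 0.970874
APV(future benefits) per unit = sum_{k=0}^{6} k_p_x * q * v^(k+1) = 0.123184
APV(future benefits) = 239956 * 0.123184 = 29558.7244
Life annuity-due factor ä_{x:7} = sum_{k=0}^{6} k_p_x * v^k = 6.041879
APV(future premiums) = 4314 * 6.041879 = 26064.6649
V = 29558.7244 - 26064.6649
= 3494.0595


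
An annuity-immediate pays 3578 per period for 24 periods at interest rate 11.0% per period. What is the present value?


PV = PMT * (1 - (1+i)^(-n)) / i
= 3578 * (1 - (1+0.11)^(-24)) / 0.11
= 3578 * (1 - 0.081705) / 0.11
= 3578 * 8.348137
= 29869.6327


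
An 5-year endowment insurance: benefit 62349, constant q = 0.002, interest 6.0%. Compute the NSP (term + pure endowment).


Term component = 523.2983
Pure endowment = 5_p_x * v^5 * benefit = 0.99004 * 0.747258 * 62349 = 46126.7517
NSP = 46650.0501


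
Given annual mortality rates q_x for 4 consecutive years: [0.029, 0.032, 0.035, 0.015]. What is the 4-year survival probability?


p_k = 1 - q_k for each year
Survival = product of (1 - q_k)
= 0.971 * 0.968 * 0.965 * 0.985
= 0.8934


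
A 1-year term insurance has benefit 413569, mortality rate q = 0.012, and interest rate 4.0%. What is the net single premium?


NSP = benefit * q * v
v = 1/(1+i) = 0.961538
NSP = 413569 * 0.012 * 0.961538
= 4771.95


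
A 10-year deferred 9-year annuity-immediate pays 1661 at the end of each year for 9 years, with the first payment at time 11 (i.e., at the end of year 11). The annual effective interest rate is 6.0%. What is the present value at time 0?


PV at time 10 of the 9-year annuity-immediate:
a_n = 1661 * (1-(1+0.06)^(-9))/0.06 = 11297.6109
Discount back 10 years to time 0:
PV = 11297.6109 * (1+0.06)^(-10)
= 11297.6109 * 0.558395
= 6308.5269


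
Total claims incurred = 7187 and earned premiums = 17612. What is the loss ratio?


Loss ratio = claims / premiums
= 7187 / 17612
= 0.4081


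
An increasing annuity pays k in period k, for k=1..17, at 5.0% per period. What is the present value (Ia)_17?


(Ia)_n = sum_{k=1}^{n} k * v^k, v = 1/(1+i)
v = 0.952381
Sum computed term by term:
(Ia)_17 = 88.4145


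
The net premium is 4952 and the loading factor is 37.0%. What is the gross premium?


Gross = net * (1 + loading)
= 4952 * (1 + 0.37)
= 4952 * 1.37
= 6784.24


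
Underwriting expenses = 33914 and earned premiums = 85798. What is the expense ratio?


Expense ratio = expenses / premiums
= 33914 / 85798
= 0.3953


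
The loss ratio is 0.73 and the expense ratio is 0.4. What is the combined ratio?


Combined ratio = loss ratio + expense ratio
= 0.73 + 0.4
= 1.13


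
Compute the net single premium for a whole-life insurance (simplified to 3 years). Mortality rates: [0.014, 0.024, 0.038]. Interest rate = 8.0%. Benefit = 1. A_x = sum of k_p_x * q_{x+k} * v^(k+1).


v = 0.925926
Year 0: k_p_x=1.0, q=0.014, term=0.012963
Year 1: k_p_x=0.986, q=0.024, term=0.020288
Year 2: k_p_x=0.962336, q=0.038, term=0.029029
A_x = 0.0623


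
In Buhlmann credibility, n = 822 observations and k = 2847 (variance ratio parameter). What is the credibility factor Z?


Z = n / (n + k)
= 822 / (822 + 2847)
= 822 / 3669
= 0.224


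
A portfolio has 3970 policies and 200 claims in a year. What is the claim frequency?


frequency = claims / policies
= 200 / 3970
= 0.0504


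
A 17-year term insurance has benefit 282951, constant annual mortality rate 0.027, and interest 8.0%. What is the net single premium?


NSP = benefit * sum_{k=0}^{n-1} k_p_x * q * v^(k+1)
With constant q=0.027, v=0.925926
Sum = 0.209512
NSP = 282951 * 0.209512
= 59281.556


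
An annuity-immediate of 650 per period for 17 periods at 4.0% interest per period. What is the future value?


FV = PMT * ((1+i)^n - 1) / i
= 650 * ((1.04)^17 - 1) / 0.04
= 650 * (1.9479 - 1) / 0.04
= 15403.3831


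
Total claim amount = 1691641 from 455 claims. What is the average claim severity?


severity = total / number
= 1691641 / 455
= 3717.8923


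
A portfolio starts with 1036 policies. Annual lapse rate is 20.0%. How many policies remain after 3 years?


remaining = initial * (1 - lapse)^years
= 1036 * (1 - 0.2)^3
= 1036 * 0.512
= 530.432


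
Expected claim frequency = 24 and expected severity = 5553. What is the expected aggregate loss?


E[S] = E[N] * E[X]
= 24 * 5553
= 133272


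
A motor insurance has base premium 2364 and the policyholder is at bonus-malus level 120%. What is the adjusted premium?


adjusted = base * BM_level / 100
= 2364 * 120 / 100
= 2364 * 1.2
= 2836.8


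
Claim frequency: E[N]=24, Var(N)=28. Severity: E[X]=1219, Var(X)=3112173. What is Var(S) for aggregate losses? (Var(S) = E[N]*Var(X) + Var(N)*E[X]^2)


Var(S) = E[N]*Var(X) + Var(N)*E[X]^2
= 24*3112173 + 28*1219^2
= 74692152 + 41606908
= 1.1630e+08


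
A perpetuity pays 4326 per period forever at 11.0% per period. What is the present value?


PV = PMT / i
= 4326 / 0.11
= 39327.2727


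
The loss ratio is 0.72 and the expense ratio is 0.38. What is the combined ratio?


Combined ratio = loss ratio + expense ratio
= 0.72 + 0.38
= 1.1


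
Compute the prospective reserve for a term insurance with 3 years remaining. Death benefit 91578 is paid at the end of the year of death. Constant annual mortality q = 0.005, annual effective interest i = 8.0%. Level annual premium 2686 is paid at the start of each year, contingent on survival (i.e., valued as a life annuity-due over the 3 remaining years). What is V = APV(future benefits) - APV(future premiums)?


v = 1/(1+i) = 0.925926
APV(future benefits) per unit = sum_{k=0}^{2} k_p_x * q * v^(k+1) = 0.012824
APV(future benefits) = 91578 * 0.012824 = 1174.4383
Life annuity-due factor ä_{x:3} = sum_{k=0}^{2} k_p_x * v^k = 2.770083
APV(future premiums) = 2686 * 2.770083 = 7440.4434
V = 1174.4383 - 7440.4434
= -6266.0051


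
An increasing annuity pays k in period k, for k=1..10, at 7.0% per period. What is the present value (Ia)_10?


(Ia)_n = sum_{k=1}^{n} k * v^k, v = 1/(1+i)
v = 0.934579
Sum computed term by term:
(Ia)_10 = 34.7391


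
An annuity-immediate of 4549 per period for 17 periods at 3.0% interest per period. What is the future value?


FV = PMT * ((1+i)^n - 1) / i
= 4549 * ((1.03)^17 - 1) / 0.03
= 4549 * (1.652848 - 1) / 0.03
= 98993.4626


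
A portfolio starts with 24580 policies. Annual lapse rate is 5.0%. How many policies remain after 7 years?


remaining = initial * (1 - lapse)^years
= 24580 * (1 - 0.05)^7
= 24580 * 0.698337
= 17165.1307


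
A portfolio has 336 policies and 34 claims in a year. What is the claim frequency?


frequency = claims / policies
= 34 / 336
= 0.1012


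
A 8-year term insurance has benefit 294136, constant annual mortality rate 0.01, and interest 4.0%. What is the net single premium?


NSP = benefit * sum_{k=0}^{n-1} k_p_x * q * v^(k+1)
With constant q=0.01, v=0.961538
Sum = 0.065152
NSP = 294136 * 0.065152
= 19163.5187


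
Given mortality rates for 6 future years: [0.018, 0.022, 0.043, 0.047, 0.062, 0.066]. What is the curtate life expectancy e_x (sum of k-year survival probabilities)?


e_x = sum_{k=1}^{n} k_p_x
k_p_x values:
  1_p_x = 0.982
  2_p_x = 0.960396
  3_p_x = 0.919099
  4_p_x = 0.875901
  5_p_x = 0.821595
  6_p_x = 0.76737
e_x = 5.3264


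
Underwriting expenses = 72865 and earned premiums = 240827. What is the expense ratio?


Expense ratio = expenses / premiums
= 72865 / 240827
= 0.3026


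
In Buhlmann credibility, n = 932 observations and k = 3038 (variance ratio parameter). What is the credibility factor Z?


Z = n / (n + k)
= 932 / (932 + 3038)
= 932 / 3970
= 0.2348


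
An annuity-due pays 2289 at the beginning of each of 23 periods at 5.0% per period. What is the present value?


PV_due = PMT * (1-(1+i)^(-n))/i * (1+i)
PV_immediate = 30875.3456
PV_due = 30875.3456 * 1.05
= 32419.1129


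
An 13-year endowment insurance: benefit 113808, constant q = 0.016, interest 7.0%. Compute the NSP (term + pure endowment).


Term component = 14049.293
Pure endowment = 13_p_x * v^13 * benefit = 0.810842 * 0.414964 * 113808 = 38293.0502
NSP = 52342.3432


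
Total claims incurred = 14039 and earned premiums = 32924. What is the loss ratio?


Loss ratio = claims / premiums
= 14039 / 32924
= 0.4264


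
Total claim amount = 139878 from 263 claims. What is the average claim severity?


severity = total / number
= 139878 / 263
= 531.8555


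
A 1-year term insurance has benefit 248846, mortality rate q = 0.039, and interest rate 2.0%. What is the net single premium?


NSP = benefit * q * v
v = 1/(1+i) = 0.980392
NSP = 248846 * 0.039 * 0.980392
= 9514.7


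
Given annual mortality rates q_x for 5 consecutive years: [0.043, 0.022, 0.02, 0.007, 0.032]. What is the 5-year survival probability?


p_k = 1 - q_k for each year
Survival = product of (1 - q_k)
= 0.957 * 0.978 * 0.98 * 0.993 * 0.968
= 0.8817


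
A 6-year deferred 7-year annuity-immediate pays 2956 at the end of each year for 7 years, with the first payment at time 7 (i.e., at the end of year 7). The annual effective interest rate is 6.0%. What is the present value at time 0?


PV at time 6 of the 7-year annuity-immediate:
a_n = 2956 * (1-(1+0.06)^(-7))/0.06 = 16501.5195
Discount back 6 years to time 0:
PV = 16501.5195 * (1+0.06)^(-6)
= 16501.5195 * 0.704961
= 11632.9201


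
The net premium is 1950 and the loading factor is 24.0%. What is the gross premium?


Gross = net * (1 + loading)
= 1950 * (1 + 0.24)
= 1950 * 1.24
= 2418.0


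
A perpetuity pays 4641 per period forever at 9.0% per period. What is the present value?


PV = PMT / i
= 4641 / 0.09
= 51566.6667


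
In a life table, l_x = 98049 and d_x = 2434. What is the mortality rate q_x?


q_x = d_x / l_x
= 2434 / 98049
= 0.0248


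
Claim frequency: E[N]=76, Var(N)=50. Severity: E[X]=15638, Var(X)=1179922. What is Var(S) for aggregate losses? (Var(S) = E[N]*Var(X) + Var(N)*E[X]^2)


Var(S) = E[N]*Var(X) + Var(N)*E[X]^2
= 76*1179922 + 50*15638^2
= 89674072 + 12227352200
= 1.2317e+10


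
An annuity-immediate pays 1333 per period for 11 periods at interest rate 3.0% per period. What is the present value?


PV = PMT * (1 - (1+i)^(-n)) / i
= 1333 * (1 - (1+0.03)^(-11)) / 0.03
= 1333 * (1 - 0.722421) / 0.03
= 1333 * 9.252624
= 12333.7479


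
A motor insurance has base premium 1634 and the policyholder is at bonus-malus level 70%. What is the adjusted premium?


adjusted = base * BM_level / 100
= 1634 * 70 / 100
= 1634 * 0.7
= 1143.8


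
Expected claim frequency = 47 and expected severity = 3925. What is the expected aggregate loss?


E[S] = E[N] * E[X]
= 47 * 3925
= 184475


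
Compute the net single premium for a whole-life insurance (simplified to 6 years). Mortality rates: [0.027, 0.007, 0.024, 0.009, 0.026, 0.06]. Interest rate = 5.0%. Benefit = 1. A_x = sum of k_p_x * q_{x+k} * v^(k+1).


v = 0.952381
Year 0: k_p_x=1.0, q=0.027, term=0.025714
Year 1: k_p_x=0.973, q=0.007, term=0.006178
Year 2: k_p_x=0.966189, q=0.024, term=0.020031
Year 3: k_p_x=0.943, q=0.009, term=0.006982
Year 4: k_p_x=0.934513, q=0.026, term=0.019038
Year 5: k_p_x=0.910216, q=0.06, term=0.040753
A_x = 0.1187


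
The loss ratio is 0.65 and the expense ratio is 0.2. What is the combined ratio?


Combined ratio = loss ratio + expense ratio
= 0.65 + 0.2
= 0.85


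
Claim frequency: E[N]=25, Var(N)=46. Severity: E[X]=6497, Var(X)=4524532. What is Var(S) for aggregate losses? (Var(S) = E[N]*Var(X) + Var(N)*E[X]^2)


Var(S) = E[N]*Var(X) + Var(N)*E[X]^2
= 25*4524532 + 46*6497^2
= 113113300 + 1941706414
= 2.0548e+09


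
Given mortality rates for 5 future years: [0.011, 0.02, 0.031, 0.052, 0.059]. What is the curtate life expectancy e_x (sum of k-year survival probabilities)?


e_x = sum_{k=1}^{n} k_p_x
k_p_x values:
  1_p_x = 0.989
  2_p_x = 0.96922
  3_p_x = 0.939174
  4_p_x = 0.890337
  5_p_x = 0.837807
e_x = 4.6255


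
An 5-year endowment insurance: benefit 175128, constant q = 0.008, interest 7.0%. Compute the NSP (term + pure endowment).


Term component = 5659.4291
Pure endowment = 5_p_x * v^5 * benefit = 0.960635 * 0.712986 * 175128 = 119948.566
NSP = 125607.9951


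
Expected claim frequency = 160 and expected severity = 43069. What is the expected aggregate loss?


E[S] = E[N] * E[X]
= 160 * 43069
= 6.8910e+06


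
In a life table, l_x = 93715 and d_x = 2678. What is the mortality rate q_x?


q_x = d_x / l_x
= 2678 / 93715
= 0.0286


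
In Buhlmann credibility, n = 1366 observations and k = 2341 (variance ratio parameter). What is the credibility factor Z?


Z = n / (n + k)
= 1366 / (1366 + 2341)
= 1366 / 3707
= 0.3685


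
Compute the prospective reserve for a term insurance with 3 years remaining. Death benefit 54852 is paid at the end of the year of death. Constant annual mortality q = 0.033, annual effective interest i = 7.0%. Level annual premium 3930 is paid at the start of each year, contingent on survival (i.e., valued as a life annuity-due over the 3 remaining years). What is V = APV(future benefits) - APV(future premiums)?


v = 1/(1+i) = 0.934579
APV(future benefits) per unit = sum_{k=0}^{2} k_p_x * q * v^(k+1) = 0.083903
APV(future benefits) = 54852 * 0.083903 = 4602.2305
Life annuity-due factor ä_{x:3} = sum_{k=0}^{2} k_p_x * v^k = 2.720481
APV(future premiums) = 3930 * 2.720481 = 10691.4914
V = 4602.2305 - 10691.4914
= -6089.2608


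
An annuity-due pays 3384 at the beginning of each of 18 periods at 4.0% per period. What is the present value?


PV_due = PMT * (1-(1+i)^(-n))/i * (1+i)
PV_immediate = 42839.061
PV_due = 42839.061 * 1.04
= 44552.6234


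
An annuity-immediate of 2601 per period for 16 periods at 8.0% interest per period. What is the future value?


FV = PMT * ((1+i)^n - 1) / i
= 2601 * ((1.08)^16 - 1) / 0.08
= 2601 * (3.425943 - 1) / 0.08
= 78873.4602


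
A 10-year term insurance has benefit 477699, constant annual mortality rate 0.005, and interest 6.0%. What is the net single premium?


NSP = benefit * sum_{k=0}^{n-1} k_p_x * q * v^(k+1)
With constant q=0.005, v=0.943396
Sum = 0.03607
NSP = 477699 * 0.03607
= 17230.4218


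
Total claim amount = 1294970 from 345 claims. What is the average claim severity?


severity = total / number
= 1294970 / 345
= 3753.5362


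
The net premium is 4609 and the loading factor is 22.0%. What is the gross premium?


Gross = net * (1 + loading)
= 4609 * (1 + 0.22)
= 4609 * 1.22
= 5622.98


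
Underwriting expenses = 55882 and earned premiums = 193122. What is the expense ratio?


Expense ratio = expenses / premiums
= 55882 / 193122
= 0.2894


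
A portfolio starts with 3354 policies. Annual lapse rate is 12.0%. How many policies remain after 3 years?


remaining = initial * (1 - lapse)^years
= 3354 * (1 - 0.12)^3
= 3354 * 0.681472
= 2285.6571


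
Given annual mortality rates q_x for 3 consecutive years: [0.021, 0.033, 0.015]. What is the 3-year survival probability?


p_k = 1 - q_k for each year
Survival = product of (1 - q_k)
= 0.979 * 0.967 * 0.985
= 0.9325


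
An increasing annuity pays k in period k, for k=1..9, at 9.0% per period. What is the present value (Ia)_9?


(Ia)_n = sum_{k=1}^{n} k * v^k, v = 1/(1+i)
v = 0.917431
Sum computed term by term:
(Ia)_9 = 26.5663


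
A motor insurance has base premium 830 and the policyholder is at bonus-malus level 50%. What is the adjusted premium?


adjusted = base * BM_level / 100
= 830 * 50 / 100
= 830 * 0.5
= 415.0


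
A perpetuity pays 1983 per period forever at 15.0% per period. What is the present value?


PV = PMT / i
= 1983 / 0.15
= 13220.0


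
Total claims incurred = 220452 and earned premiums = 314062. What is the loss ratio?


Loss ratio = claims / premiums
= 220452 / 314062
= 0.7019


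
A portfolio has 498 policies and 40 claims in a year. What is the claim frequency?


frequency = claims / policies
= 40 / 498
= 0.0803


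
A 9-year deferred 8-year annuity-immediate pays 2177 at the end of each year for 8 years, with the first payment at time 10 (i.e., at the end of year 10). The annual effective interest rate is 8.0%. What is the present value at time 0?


PV at time 9 of the 8-year annuity-immediate:
a_n = 2177 * (1-(1+0.08)^(-8))/0.08 = 12510.433
Discount back 9 years to time 0:
PV = 12510.433 * (1+0.08)^(-9)
= 12510.433 * 0.500249
= 6258.3312


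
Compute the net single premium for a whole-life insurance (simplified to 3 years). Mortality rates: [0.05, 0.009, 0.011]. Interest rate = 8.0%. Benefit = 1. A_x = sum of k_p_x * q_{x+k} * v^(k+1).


v = 0.925926
Year 0: k_p_x=1.0, q=0.05, term=0.046296
Year 1: k_p_x=0.95, q=0.009, term=0.00733
Year 2: k_p_x=0.94145, q=0.011, term=0.008221
A_x = 0.0618


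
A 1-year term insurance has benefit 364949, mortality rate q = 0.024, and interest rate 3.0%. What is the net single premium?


NSP = benefit * q * v
v = 1/(1+i) = 0.970874
NSP = 364949 * 0.024 * 0.970874
= 8503.666


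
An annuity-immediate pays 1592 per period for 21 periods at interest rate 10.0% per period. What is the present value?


PV = PMT * (1 - (1+i)^(-n)) / i
= 1592 * (1 - (1+0.1)^(-21)) / 0.1
= 1592 * (1 - 0.135131) / 0.1
= 1592 * 8.648694
= 13768.7213


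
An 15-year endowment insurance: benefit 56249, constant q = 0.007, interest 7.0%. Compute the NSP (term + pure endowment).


Term component = 3445.5142
Pure endowment = 15_p_x * v^15 * benefit = 0.899992 * 0.362446 * 56249 = 18348.3438
NSP = 21793.858


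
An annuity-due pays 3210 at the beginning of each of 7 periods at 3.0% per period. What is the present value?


PV_due = PMT * (1-(1+i)^(-n))/i * (1+i)
PV_immediate = 19999.2083
PV_due = 19999.2083 * 1.03
= 20599.1845


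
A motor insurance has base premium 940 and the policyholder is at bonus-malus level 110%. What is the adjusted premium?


adjusted = base * BM_level / 100
= 940 * 110 / 100
= 940 * 1.1
= 1034.0


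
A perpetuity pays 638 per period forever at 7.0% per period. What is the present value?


PV = PMT / i
= 638 / 0.07
= 9114.2857


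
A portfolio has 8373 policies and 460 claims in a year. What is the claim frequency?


frequency = claims / policies
= 460 / 8373
= 0.0549


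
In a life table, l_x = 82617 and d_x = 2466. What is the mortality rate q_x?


q_x = d_x / l_x
= 2466 / 82617
= 0.0298


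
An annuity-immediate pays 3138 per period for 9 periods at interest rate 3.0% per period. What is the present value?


PV = PMT * (1 - (1+i)^(-n)) / i
= 3138 * (1 - (1+0.03)^(-9)) / 0.03
= 3138 * (1 - 0.766417) / 0.03
= 3138 * 7.786109
= 24432.8098


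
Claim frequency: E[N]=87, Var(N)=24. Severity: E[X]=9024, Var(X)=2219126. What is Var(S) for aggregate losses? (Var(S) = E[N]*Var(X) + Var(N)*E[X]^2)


Var(S) = E[N]*Var(X) + Var(N)*E[X]^2
= 87*2219126 + 24*9024^2
= 193063962 + 1954381824
= 2.1474e+09


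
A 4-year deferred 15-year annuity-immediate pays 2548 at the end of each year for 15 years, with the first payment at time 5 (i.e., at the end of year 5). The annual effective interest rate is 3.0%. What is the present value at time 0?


PV at time 4 of the 15-year annuity-immediate:
a_n = 2548 * (1-(1+0.03)^(-15))/0.03 = 30417.8586
Discount back 4 years to time 0:
PV = 30417.8586 * (1+0.03)^(-4)
= 30417.8586 * 0.888487
= 27025.8734


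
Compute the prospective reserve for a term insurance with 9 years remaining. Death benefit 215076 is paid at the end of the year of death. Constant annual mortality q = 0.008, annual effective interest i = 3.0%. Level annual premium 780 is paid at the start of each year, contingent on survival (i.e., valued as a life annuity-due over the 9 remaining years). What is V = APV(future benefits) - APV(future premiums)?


v = 1/(1+i) = 0.970874
APV(future benefits) per unit = sum_{k=0}^{8} k_p_x * q * v^(k+1) = 0.060428
APV(future benefits) = 215076 * 0.060428 = 12996.5681
Life annuity-due factor ä_{x:9} = sum_{k=0}^{8} k_p_x * v^k = 7.780078
APV(future premiums) = 780 * 7.780078 = 6068.4611
V = 12996.5681 - 6068.4611
= 6928.1069


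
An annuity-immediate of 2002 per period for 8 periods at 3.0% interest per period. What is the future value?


FV = PMT * ((1+i)^n - 1) / i
= 2002 * ((1.03)^8 - 1) / 0.03
= 2002 * (1.26677 - 1) / 0.03
= 17802.4568


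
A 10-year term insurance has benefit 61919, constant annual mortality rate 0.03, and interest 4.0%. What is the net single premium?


NSP = benefit * sum_{k=0}^{n-1} k_p_x * q * v^(k+1)
With constant q=0.03, v=0.961538
Sum = 0.215067
NSP = 61919 * 0.215067
= 13316.7252


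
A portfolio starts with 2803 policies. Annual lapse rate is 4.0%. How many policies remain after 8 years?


remaining = initial * (1 - lapse)^years
= 2803 * (1 - 0.04)^8
= 2803 * 0.72139
= 2022.055


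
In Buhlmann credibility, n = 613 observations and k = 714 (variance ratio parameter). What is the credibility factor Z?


Z = n / (n + k)
= 613 / (613 + 714)
= 613 / 1327
= 0.4619


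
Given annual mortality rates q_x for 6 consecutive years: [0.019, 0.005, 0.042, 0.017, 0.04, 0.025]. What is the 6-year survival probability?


p_k = 1 - q_k for each year
Survival = product of (1 - q_k)
= 0.981 * 0.995 * 0.958 * 0.983 * 0.96 * 0.975
= 0.8604


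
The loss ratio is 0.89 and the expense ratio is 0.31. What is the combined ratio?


Combined ratio = loss ratio + expense ratio
= 0.89 + 0.31
= 1.2


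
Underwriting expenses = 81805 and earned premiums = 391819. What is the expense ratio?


Expense ratio = expenses / premiums
= 81805 / 391819
= 0.2088


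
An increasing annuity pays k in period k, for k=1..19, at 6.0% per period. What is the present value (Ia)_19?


(Ia)_n = sum_{k=1}^{n} k * v^k, v = 1/(1+i)
v = 0.943396
Sum computed term by term:
(Ia)_19 = 92.4643


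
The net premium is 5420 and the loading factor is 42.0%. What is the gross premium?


Gross = net * (1 + loading)
= 5420 * (1 + 0.42)
= 5420 * 1.42
= 7696.4


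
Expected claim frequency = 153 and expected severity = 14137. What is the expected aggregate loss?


E[S] = E[N] * E[X]
= 153 * 14137
= 2.1630e+06


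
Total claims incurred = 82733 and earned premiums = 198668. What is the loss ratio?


Loss ratio = claims / premiums
= 82733 / 198668
= 0.4164


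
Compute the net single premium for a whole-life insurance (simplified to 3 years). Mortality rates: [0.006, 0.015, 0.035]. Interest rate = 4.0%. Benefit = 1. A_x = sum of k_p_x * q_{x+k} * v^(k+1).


v = 0.961538
Year 0: k_p_x=1.0, q=0.006, term=0.005769
Year 1: k_p_x=0.994, q=0.015, term=0.013785
Year 2: k_p_x=0.97909, q=0.035, term=0.030464
A_x = 0.05


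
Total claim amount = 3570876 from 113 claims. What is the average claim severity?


severity = total / number
= 3570876 / 113
= 31600.6726


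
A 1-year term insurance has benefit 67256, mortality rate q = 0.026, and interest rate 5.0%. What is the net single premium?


NSP = benefit * q * v
v = 1/(1+i) = 0.952381
NSP = 67256 * 0.026 * 0.952381
= 1665.3867


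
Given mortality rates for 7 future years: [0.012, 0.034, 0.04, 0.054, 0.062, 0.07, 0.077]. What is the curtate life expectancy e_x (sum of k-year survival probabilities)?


e_x = sum_{k=1}^{n} k_p_x
k_p_x values:
  1_p_x = 0.988
  2_p_x = 0.954408
  3_p_x = 0.916232
  4_p_x = 0.866755
  5_p_x = 0.813016
  6_p_x = 0.756105
  7_p_x = 0.697885
e_x = 5.9924


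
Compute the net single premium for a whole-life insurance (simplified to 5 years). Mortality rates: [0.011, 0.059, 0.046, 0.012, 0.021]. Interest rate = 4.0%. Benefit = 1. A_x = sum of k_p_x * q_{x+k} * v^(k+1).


v = 0.961538
Year 0: k_p_x=1.0, q=0.011, term=0.010577
Year 1: k_p_x=0.989, q=0.059, term=0.053949
Year 2: k_p_x=0.930649, q=0.046, term=0.038058
Year 3: k_p_x=0.887839, q=0.012, term=0.009107
Year 4: k_p_x=0.877185, q=0.021, term=0.015141
A_x = 0.1268


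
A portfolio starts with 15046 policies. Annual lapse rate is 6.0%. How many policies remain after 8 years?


remaining = initial * (1 - lapse)^years
= 15046 * (1 - 0.06)^8
= 15046 * 0.609569
= 9171.5742


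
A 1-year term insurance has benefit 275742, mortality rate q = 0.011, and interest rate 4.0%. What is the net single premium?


NSP = benefit * q * v
v = 1/(1+i) = 0.961538
NSP = 275742 * 0.011 * 0.961538
= 2916.5019


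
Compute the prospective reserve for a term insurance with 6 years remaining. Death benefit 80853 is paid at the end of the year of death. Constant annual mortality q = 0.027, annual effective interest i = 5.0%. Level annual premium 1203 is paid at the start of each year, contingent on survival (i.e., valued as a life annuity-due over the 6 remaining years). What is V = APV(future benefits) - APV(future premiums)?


v = 1/(1+i) = 0.952381
APV(future benefits) per unit = sum_{k=0}^{5} k_p_x * q * v^(k+1) = 0.128618
APV(future benefits) = 80853 * 0.128618 = 10399.1518
Life annuity-due factor ä_{x:6} = sum_{k=0}^{5} k_p_x * v^k = 5.001811
APV(future premiums) = 1203 * 5.001811 = 6017.1791
V = 10399.1518 - 6017.1791
= 4381.9726


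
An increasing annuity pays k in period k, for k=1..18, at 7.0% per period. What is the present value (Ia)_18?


(Ia)_n = sum_{k=1}^{n} k * v^k, v = 1/(1+i)
v = 0.934579
Sum computed term by term:
(Ia)_18 = 77.681


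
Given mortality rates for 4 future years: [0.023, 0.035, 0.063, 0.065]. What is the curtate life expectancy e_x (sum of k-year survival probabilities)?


e_x = sum_{k=1}^{n} k_p_x
k_p_x values:
  1_p_x = 0.977
  2_p_x = 0.942805
  3_p_x = 0.883408
  4_p_x = 0.825987
e_x = 3.6292


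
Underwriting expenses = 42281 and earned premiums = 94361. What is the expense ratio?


Expense ratio = expenses / premiums
= 42281 / 94361
= 0.4481


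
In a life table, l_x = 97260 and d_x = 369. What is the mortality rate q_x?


q_x = d_x / l_x
= 369 / 97260
= 0.0038


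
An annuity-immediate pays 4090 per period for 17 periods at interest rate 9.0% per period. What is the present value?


PV = PMT * (1 - (1+i)^(-n)) / i
= 4090 * (1 - (1+0.09)^(-17)) / 0.09
= 4090 * (1 - 0.231073) / 0.09
= 4090 * 8.543631
= 34943.4523


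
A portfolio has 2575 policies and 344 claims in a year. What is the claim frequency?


frequency = claims / policies
= 344 / 2575
= 0.1336


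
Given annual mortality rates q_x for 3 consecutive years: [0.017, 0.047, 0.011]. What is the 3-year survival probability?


p_k = 1 - q_k for each year
Survival = product of (1 - q_k)
= 0.983 * 0.953 * 0.989
= 0.9265


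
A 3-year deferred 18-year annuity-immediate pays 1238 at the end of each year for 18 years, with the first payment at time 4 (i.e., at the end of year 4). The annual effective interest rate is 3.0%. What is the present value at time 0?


PV at time 3 of the 18-year annuity-immediate:
a_n = 1238 * (1-(1+0.03)^(-18))/0.03 = 17026.8492
Discount back 3 years to time 0:
PV = 17026.8492 * (1+0.03)^(-3)
= 17026.8492 * 0.915142
= 15581.979


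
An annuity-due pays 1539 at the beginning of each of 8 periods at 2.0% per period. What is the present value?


PV_due = PMT * (1-(1+i)^(-n))/i * (1+i)
PV_immediate = 11273.9159
PV_due = 11273.9159 * 1.02
= 11499.3943


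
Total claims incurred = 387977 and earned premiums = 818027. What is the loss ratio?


Loss ratio = claims / premiums
= 387977 / 818027
= 0.4743


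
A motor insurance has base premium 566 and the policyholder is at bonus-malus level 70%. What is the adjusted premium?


adjusted = base * BM_level / 100
= 566 * 70 / 100
= 566 * 0.7
= 396.2


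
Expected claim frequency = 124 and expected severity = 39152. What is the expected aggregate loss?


E[S] = E[N] * E[X]
= 124 * 39152
= 4.8548e+06


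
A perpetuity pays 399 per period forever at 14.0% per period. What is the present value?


PV = PMT / i
= 399 / 0.14
= 2850.0


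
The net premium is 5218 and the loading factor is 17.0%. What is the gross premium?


Gross = net * (1 + loading)
= 5218 * (1 + 0.17)
= 5218 * 1.17
= 6105.06


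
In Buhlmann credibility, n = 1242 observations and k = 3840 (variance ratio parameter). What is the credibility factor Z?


Z = n / (n + k)
= 1242 / (1242 + 3840)
= 1242 / 5082
= 0.2444


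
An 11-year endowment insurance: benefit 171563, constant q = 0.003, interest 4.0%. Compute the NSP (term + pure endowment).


Term component = 4447.1113
Pure endowment = 11_p_x * v^11 * benefit = 0.967491 * 0.649581 * 171563 = 107821.0709
NSP = 112268.1822


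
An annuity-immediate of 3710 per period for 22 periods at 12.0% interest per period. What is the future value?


FV = PMT * ((1+i)^n - 1) / i
= 3710 * ((1.12)^22 - 1) / 0.12
= 3710 * (12.10031 - 1) / 0.12
= 343184.5859


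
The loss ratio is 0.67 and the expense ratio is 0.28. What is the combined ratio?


Combined ratio = loss ratio + expense ratio
= 0.67 + 0.28
= 0.95


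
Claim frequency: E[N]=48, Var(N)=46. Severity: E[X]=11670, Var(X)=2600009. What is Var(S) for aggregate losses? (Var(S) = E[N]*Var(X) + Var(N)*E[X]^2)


Var(S) = E[N]*Var(X) + Var(N)*E[X]^2
= 48*2600009 + 46*11670^2
= 124800432 + 6264689400
= 6.3895e+09


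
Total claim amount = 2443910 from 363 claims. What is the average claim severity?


severity = total / number
= 2443910 / 363
= 6732.5344


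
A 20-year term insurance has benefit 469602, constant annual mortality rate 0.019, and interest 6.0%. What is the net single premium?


NSP = benefit * sum_{k=0}^{n-1} k_p_x * q * v^(k+1)
With constant q=0.019, v=0.943396
Sum = 0.18941
NSP = 469602 * 0.18941
= 88947.3341


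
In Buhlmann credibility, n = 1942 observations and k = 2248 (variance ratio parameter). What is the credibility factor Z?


Z = n / (n + k)
= 1942 / (1942 + 2248)
= 1942 / 4190
= 0.4635


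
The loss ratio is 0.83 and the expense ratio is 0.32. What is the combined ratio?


Combined ratio = loss ratio + expense ratio
= 0.83 + 0.32
= 1.15


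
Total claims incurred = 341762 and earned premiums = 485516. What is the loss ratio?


Loss ratio = claims / premiums
= 341762 / 485516
= 0.7039


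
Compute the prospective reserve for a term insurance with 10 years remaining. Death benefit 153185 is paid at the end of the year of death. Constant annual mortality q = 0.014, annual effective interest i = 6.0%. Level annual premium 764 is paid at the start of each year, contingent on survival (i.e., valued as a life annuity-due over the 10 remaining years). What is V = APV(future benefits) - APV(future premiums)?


v = 1/(1+i) = 0.943396
APV(future benefits) per unit = sum_{k=0}^{9} k_p_x * q * v^(k+1) = 0.097439
APV(future benefits) = 153185 * 0.097439 = 14926.1983
Life annuity-due factor ä_{x:10} = sum_{k=0}^{9} k_p_x * v^k = 7.377527
APV(future premiums) = 764 * 7.377527 = 5636.4305
V = 14926.1983 - 5636.4305
= 9289.7678


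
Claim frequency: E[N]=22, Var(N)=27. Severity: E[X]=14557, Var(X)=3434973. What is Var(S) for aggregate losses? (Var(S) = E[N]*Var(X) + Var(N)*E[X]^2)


Var(S) = E[N]*Var(X) + Var(N)*E[X]^2
= 22*3434973 + 27*14557^2
= 75569406 + 5721468723
= 5.7970e+09


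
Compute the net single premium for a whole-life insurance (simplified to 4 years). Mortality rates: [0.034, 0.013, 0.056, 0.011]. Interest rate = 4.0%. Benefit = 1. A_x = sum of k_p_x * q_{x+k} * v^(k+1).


v = 0.961538
Year 0: k_p_x=1.0, q=0.034, term=0.032692
Year 1: k_p_x=0.966, q=0.013, term=0.011611
Year 2: k_p_x=0.953442, q=0.056, term=0.047466
Year 3: k_p_x=0.900049, q=0.011, term=0.008463
A_x = 0.1002


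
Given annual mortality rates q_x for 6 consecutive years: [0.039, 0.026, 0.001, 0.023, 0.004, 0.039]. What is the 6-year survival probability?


p_k = 1 - q_k for each year
Survival = product of (1 - q_k)
= 0.961 * 0.974 * 0.999 * 0.977 * 0.996 * 0.961
= 0.8744


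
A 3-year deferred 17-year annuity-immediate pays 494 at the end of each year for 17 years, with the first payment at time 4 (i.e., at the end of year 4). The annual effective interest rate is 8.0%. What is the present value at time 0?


PV at time 3 of the 17-year annuity-immediate:
a_n = 494 * (1-(1+0.08)^(-17))/0.08 = 4506.0892
Discount back 3 years to time 0:
PV = 4506.0892 * (1+0.08)^(-3)
= 4506.0892 * 0.793832
= 3577.0789
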